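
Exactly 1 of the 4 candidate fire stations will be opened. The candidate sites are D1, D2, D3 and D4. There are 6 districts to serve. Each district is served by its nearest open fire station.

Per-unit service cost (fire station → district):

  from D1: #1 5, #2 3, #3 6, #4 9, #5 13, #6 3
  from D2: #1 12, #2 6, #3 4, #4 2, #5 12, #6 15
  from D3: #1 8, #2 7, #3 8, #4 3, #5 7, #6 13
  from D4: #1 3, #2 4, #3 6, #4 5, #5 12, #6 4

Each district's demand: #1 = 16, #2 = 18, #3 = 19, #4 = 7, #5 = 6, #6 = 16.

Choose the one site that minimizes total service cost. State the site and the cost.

Choose D4 only; total service cost 405.

With exactly 1 open, each district uses its cheapest among the chosen.
{D4}: #1→D4 3·16=48, #2→D4 4·18=72, #3→D4 6·19=114, #4→D4 5·7=35, #5→D4 12·6=72, #6→D4 4·16=64. Service cost 405.
{D1}: service cost 437
{D3}: service cost 677
Among all 4 size-1 choices, {D4} is lowest.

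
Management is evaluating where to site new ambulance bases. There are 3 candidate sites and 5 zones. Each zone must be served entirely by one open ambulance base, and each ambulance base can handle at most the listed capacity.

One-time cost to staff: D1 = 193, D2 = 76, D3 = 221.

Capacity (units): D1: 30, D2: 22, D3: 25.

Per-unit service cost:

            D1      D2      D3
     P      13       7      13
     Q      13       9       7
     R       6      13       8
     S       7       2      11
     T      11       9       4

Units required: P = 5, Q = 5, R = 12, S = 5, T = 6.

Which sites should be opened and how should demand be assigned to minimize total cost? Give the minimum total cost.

Minimum total cost: 485

Open {D1, D2}: P→D2 7·5=35, Q→D2 9·5=45, R→D1 6·12=72, S→D2 2·5=10, T→D2 9·6=54.
Loads: D1 carries 12/30, D2 carries 21/22. Service 216; fixed 269; total 485.
Next best feasible plan costs 497.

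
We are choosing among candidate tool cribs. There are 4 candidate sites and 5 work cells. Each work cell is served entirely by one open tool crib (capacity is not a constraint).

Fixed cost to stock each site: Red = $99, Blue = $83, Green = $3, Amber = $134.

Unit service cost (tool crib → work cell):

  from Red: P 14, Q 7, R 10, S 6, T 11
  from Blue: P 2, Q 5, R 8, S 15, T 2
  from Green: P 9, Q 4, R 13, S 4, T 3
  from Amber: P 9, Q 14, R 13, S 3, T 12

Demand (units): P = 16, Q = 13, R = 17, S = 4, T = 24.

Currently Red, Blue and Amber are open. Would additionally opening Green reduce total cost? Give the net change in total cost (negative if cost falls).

Current service cost with {Red, Blue, Amber}: 293.
Adding Green: each work cell re-picks its cheapest; new service cost 280, saving 13.
Extra fixed cost: 3. Net change = 3 − 13 = -10.
(Totals: 609 → 599.)

Yes — net change −10 (cost falls by 10).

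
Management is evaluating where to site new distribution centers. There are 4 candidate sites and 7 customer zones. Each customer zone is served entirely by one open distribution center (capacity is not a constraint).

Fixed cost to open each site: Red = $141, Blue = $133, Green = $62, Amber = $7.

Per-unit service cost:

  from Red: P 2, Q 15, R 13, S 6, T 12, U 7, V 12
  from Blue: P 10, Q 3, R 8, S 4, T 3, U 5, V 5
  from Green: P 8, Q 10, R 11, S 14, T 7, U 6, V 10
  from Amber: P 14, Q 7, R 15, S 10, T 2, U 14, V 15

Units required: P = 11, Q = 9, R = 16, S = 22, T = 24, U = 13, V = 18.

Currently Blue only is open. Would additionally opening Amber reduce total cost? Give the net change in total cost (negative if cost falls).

Yes — net change −17 (cost falls by 17).

Current service cost with {Blue}: 580.
Adding Amber: each customer zone re-picks its cheapest; new service cost 556, saving 24.
Extra fixed cost: 7. Net change = 7 − 24 = -17.
(Totals: 713 → 696.)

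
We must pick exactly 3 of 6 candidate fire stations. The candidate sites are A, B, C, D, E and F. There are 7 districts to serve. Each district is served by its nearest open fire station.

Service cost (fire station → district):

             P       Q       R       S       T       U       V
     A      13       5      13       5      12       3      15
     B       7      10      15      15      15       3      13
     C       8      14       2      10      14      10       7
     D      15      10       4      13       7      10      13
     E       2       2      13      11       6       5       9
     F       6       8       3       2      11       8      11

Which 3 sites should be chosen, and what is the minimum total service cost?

Choose C, E and F; total service cost 26.

With exactly 3 open, each district uses its cheapest among the chosen.
{C, E, F}: P→E 2, Q→E 2, R→C 2, S→F 2, T→E 6, U→E 5, V→C 7. Service cost 26.
{A, C, E}: service cost 27
{A, E, F}: service cost 27
Among all 20 size-3 choices, {C, E, F} is lowest.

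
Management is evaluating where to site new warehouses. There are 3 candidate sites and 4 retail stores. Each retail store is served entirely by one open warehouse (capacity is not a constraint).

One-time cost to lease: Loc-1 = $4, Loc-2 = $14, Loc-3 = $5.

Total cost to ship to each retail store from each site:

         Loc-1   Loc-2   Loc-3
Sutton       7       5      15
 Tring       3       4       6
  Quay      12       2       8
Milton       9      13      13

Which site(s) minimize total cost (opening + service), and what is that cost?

For any fixed open set, each retail store goes to its cheapest open site; total = fixed + service.
{Loc-1}: Sutton→Loc-1 7, Tring→Loc-1 3, Quay→Loc-1 12, Milton→Loc-1 9. Service 31; fixed 4; total 35.
{Loc-1, Loc-3}: Sutton→Loc-1 7, Tring→Loc-1 3, Quay→Loc-3 8, Milton→Loc-1 9. Service 27; fixed 9; total 36.
{Loc-1, Loc-2}: service 19 + fixed 18 = 37
{Loc-1, Loc-2, Loc-3}: Sutton→Loc-2 5, Tring→Loc-1 3, Quay→Loc-2 2, Milton→Loc-1 9. Service 19; fixed 23; total 42.
(All 7 nonempty subsets were checked; Loc-1 only is lowest.)

Open Loc-1 only; minimum total cost 35.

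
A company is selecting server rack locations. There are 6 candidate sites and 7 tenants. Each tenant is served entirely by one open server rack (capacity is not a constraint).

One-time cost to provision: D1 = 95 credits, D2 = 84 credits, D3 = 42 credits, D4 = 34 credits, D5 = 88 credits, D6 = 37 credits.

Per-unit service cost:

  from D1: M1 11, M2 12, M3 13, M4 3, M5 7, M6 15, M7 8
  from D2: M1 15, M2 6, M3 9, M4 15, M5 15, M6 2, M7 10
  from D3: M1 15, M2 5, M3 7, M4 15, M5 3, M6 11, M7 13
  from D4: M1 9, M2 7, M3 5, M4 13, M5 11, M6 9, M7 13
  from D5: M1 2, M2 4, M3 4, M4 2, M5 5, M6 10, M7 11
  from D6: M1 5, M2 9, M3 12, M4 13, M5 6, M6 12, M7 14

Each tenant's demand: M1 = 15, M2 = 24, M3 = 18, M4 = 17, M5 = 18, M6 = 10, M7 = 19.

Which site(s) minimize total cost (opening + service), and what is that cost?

For any fixed open set, each tenant goes to its cheapest open site; total = fixed + service.
{D2, D5}: M1→D5 2·15=30, M2→D5 4·24=96, M3→D5 4·18=72, M4→D5 2·17=34, M5→D5 5·18=90, M6→D2 2·10=20, M7→D2 10·19=190. Service 532; fixed 172; total 704.
{D2, D3, D5}: M1→D5 2·15=30, M2→D5 4·24=96, M3→D5 4·18=72, M4→D5 2·17=34, M5→D3 3·18=54, M6→D2 2·10=20, M7→D2 10·19=190. Service 496; fixed 214; total 710.
{D5}: service 631 + fixed 88 = 719
{D1, D2, D3, D4, D5, D6}: M1→D5 2·15=30, M2→D5 4·24=96, M3→D5 4·18=72, M4→D5 2·17=34, M5→D3 3·18=54, M6→D2 2·10=20, M7→D1 8·19=152. Service 458; fixed 380; total 838.
No other subset beats 704.

Open D2 and D5; minimum total cost 704.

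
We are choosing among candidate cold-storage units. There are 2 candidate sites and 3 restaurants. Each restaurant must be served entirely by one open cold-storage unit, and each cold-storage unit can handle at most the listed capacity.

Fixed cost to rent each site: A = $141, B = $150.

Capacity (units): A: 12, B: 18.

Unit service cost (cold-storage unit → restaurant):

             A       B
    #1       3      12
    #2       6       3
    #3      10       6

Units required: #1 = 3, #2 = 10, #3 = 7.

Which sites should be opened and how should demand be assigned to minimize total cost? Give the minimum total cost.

Minimum total cost: 372

Open {A, B}: #1→A 3·3=9, #2→B 3·10=30, #3→B 6·7=42.
Loads: A carries 3/12, B carries 17/18. Service 81; fixed 291; total 372.
Next best feasible plan costs 400.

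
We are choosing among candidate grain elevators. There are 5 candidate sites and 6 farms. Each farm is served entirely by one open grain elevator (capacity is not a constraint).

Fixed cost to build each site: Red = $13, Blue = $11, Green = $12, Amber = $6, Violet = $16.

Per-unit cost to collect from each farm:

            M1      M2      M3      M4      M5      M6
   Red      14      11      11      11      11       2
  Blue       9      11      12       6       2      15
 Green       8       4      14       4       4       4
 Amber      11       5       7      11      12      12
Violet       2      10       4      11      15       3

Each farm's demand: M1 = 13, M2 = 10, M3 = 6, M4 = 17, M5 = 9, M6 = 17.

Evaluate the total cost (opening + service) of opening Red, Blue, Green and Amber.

Each farm is assigned to its cheapest site among the open ones.
{Red, Blue, Green, Amber}: M1→Green 8·13=104, M2→Green 4·10=40, M3→Amber 7·6=42, M4→Green 4·17=68, M5→Blue 2·9=18, M6→Red 2·17=34. Service 306; fixed 42; total 348.

Total cost: 348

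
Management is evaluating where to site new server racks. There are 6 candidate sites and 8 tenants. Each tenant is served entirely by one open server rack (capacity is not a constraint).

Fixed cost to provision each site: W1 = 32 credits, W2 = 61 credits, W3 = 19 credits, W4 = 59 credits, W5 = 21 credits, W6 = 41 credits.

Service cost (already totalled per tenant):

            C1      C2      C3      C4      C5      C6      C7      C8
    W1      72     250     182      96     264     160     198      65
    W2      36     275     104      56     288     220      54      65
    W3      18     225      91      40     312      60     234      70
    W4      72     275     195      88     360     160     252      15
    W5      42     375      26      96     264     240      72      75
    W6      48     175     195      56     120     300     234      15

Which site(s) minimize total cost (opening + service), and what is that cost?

For any fixed open set, each tenant goes to its cheapest open site; total = fixed + service.
{W3, W5, W6}: C1→W3 18, C2→W6 175, C3→W5 26, C4→W3 40, C5→W6 120, C6→W3 60, C7→W5 72, C8→W6 15. Service 526; fixed 81; total 607.
{W1, W3, W5, W6}: service 526 + fixed 113 = 639
{W2, W3, W5, W6}: C1→W3 18, C2→W6 175, C3→W5 26, C4→W3 40, C5→W6 120, C6→W3 60, C7→W2 54, C8→W6 15. Service 508; fixed 142; total 650.
{W1, W2, W3, W4, W5, W6}: service 508 + fixed 233 = 741
No other subset beats 607.

Open W3, W5 and W6; minimum total cost 607.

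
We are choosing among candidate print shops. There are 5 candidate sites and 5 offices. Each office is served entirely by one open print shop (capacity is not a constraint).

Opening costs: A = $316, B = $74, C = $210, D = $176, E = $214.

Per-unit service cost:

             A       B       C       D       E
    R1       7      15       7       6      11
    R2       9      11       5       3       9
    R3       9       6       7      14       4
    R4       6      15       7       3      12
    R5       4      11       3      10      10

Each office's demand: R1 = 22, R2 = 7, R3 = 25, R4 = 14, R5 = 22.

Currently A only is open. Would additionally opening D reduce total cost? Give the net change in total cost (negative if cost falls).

Current service cost with {A}: 614.
Adding D: each office re-picks its cheapest; new service cost 508, saving 106.
Extra fixed cost: 176. Net change = 176 − 106 = 70.
(Totals: 930 → 1000.)

No — net change +70 (cost rises by 70).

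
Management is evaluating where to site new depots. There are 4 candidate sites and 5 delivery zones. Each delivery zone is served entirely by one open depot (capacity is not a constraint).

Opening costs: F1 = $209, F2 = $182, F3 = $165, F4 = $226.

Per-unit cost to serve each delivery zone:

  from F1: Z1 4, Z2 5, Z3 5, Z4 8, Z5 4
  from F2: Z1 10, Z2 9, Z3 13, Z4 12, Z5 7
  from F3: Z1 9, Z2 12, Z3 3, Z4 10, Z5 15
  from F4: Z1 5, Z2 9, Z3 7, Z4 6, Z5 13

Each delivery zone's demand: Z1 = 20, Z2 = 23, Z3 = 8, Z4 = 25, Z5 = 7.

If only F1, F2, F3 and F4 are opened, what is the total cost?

Each delivery zone is assigned to its cheapest site among the open ones.
{F1, F2, F3, F4}: Z1→F1 4·20=80, Z2→F1 5·23=115, Z3→F3 3·8=24, Z4→F4 6·25=150, Z5→F1 4·7=28. Service 397; fixed 782; total 1179.

Total cost: 1179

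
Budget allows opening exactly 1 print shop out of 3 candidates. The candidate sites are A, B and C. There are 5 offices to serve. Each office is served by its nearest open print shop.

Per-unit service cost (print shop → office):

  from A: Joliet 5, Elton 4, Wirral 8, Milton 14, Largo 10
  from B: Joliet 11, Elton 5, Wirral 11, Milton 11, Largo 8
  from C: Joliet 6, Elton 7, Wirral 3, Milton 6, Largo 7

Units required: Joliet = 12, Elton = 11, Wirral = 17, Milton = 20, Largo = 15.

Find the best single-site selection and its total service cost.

With exactly 1 open, each office uses its cheapest among the chosen.
{C}: Joliet→C 6·12=72, Elton→C 7·11=77, Wirral→C 3·17=51, Milton→C 6·20=120, Largo→C 7·15=105. Service cost 425.
{A}: service cost 670
{B}: service cost 714
Among all 3 size-1 choices, {C} is lowest.

Choose C only; total service cost 425.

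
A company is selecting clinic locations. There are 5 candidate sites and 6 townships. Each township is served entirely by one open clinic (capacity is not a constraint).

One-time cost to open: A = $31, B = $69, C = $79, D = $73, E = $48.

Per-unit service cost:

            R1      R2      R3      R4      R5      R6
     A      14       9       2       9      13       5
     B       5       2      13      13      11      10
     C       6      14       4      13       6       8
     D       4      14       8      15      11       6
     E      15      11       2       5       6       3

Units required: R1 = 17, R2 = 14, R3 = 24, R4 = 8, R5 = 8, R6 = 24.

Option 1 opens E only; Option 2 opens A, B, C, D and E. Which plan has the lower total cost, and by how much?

Option 1: {E}: R1→E 15·17=255, R2→E 11·14=154, R3→E 2·24=48, R4→E 5·8=40, R5→E 6·8=48, R6→E 3·24=72. Service 617; fixed 48; total 665.
Option 2: {A, B, C, D, E}: R1→D 4·17=68, R2→B 2·14=28, R3→A 2·24=48, R4→E 5·8=40, R5→C 6·8=48, R6→E 3·24=72. Service 304; fixed 300; total 604.
Difference: |665 − 604| = 61.

Option 2 is cheaper by 61.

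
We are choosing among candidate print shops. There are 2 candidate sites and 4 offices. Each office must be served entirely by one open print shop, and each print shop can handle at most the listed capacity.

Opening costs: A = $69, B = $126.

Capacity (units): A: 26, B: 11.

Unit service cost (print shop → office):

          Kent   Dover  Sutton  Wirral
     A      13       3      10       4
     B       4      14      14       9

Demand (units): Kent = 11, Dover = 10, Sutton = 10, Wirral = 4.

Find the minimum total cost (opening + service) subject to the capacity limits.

Minimum total cost: 385

Open {A, B}: Kent→B 4·11=44, Dover→A 3·10=30, Sutton→A 10·10=100, Wirral→A 4·4=16.
Loads: A carries 24/26, B carries 11/11. Service 190; fixed 195; total 385.
Next best feasible plan costs 524.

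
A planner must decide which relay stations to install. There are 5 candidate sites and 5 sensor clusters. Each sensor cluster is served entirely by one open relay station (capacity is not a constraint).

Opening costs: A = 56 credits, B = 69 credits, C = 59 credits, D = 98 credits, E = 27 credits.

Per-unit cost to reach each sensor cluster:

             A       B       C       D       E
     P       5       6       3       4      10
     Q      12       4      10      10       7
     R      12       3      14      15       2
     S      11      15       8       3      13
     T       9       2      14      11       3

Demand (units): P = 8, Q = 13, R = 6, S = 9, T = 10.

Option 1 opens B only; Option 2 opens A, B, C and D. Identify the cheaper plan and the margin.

Option 1: {B}: P→B 6·8=48, Q→B 4·13=52, R→B 3·6=18, S→B 15·9=135, T→B 2·10=20. Service 273; fixed 69; total 342.
Option 2: {A, B, C, D}: P→C 3·8=24, Q→B 4·13=52, R→B 3·6=18, S→D 3·9=27, T→B 2·10=20. Service 141; fixed 282; total 423.
Difference: |342 − 423| = 81.

Option 1 is cheaper by 81.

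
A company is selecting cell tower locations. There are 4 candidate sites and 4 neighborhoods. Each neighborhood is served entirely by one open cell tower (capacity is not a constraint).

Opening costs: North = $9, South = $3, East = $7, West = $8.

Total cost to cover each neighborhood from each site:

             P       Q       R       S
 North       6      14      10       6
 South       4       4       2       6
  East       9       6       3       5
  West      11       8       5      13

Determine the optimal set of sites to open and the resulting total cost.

Open South only; minimum total cost 19.

For any fixed open set, each neighborhood goes to its cheapest open site; total = fixed + service.
{South}: P→South 4, Q→South 4, R→South 2, S→South 6. Service 16; fixed 3; total 19.
{South, East}: P→South 4, Q→South 4, R→South 2, S→East 5. Service 15; fixed 10; total 25.
{South, West}: service 16 + fixed 11 = 27
{North, South, East, West}: service 15 + fixed 27 = 42
No other subset beats 19.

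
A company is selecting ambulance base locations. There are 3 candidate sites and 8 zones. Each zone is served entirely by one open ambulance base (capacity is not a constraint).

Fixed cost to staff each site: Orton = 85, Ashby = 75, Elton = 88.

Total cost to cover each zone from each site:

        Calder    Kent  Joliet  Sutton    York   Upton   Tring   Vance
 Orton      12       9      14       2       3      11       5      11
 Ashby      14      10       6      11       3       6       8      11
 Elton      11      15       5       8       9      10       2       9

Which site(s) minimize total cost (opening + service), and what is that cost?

For any fixed open set, each zone goes to its cheapest open site; total = fixed + service.
{Ashby}: Calder→Ashby 14, Kent→Ashby 10, Joliet→Ashby 6, Sutton→Ashby 11, York→Ashby 3, Upton→Ashby 6, Tring→Ashby 8, Vance→Ashby 11. Service 69; fixed 75; total 144.
{Orton}: service 67 + fixed 85 = 152
{Elton}: service 69 + fixed 88 = 157
{Orton, Ashby, Elton}: Calder→Elton 11, Kent→Orton 9, Joliet→Elton 5, Sutton→Orton 2, York→Orton 3, Upton→Ashby 6, Tring→Elton 2, Vance→Elton 9. Service 47; fixed 248; total 295.
(All 7 nonempty subsets were checked; Ashby only is lowest.)

Open Ashby only; minimum total cost 144.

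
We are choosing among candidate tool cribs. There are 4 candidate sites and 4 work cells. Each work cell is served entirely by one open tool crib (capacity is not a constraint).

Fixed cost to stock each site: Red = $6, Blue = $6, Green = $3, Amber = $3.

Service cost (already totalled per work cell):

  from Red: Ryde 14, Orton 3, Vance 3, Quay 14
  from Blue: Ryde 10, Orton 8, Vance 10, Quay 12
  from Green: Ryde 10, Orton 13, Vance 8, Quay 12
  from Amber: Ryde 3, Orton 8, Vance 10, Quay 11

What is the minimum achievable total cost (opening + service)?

For any fixed open set, each work cell goes to its cheapest open site; total = fixed + service.
{Red, Amber}: Ryde→Amber 3, Orton→Red 3, Vance→Red 3, Quay→Amber 11. Service 20; fixed 9; total 29.
{Red, Green, Amber}: Ryde→Amber 3, Orton→Red 3, Vance→Red 3, Quay→Amber 11. Service 20; fixed 12; total 32.
{Red, Blue, Amber}: service 20 + fixed 15 = 35
{Red, Blue, Green, Amber}: Ryde→Amber 3, Orton→Red 3, Vance→Red 3, Quay→Amber 11. Service 20; fixed 18; total 38.
No other subset beats 29.

Minimum total cost: 29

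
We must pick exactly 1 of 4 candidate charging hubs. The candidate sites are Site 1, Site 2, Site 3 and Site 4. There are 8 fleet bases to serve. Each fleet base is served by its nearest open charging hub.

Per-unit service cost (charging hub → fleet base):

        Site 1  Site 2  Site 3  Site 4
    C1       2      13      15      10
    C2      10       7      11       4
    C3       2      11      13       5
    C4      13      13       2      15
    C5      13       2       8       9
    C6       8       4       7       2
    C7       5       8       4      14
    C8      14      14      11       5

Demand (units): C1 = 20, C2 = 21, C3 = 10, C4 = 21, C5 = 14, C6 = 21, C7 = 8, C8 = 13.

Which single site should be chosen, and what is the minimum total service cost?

Choose Site 4 only; total service cost 994.

With exactly 1 open, each fleet base uses its cheapest among the chosen.
{Site 4}: C1→Site 4 10·20=200, C2→Site 4 4·21=84, C3→Site 4 5·10=50, C4→Site 4 15·21=315, C5→Site 4 9·14=126, C6→Site 4 2·21=42, C7→Site 4 14·8=112, C8→Site 4 5·13=65. Service cost 994.
{Site 1}: service cost 1115
{Site 3}: service cost 1137
Among all 4 size-1 choices, {Site 4} is lowest.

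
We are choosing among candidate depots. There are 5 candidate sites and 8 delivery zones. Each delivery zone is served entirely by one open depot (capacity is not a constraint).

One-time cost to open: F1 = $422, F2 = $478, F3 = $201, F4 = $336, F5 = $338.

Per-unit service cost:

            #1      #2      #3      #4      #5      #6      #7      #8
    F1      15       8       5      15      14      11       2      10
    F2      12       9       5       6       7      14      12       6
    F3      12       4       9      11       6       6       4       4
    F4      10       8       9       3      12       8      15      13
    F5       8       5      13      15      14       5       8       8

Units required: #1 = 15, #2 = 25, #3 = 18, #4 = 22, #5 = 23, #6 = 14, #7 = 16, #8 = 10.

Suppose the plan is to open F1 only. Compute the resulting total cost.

Each delivery zone is assigned to its cheapest site among the open ones.
{F1}: #1→F1 15·15=225, #2→F1 8·25=200, #3→F1 5·18=90, #4→F1 15·22=330, #5→F1 14·23=322, #6→F1 11·14=154, #7→F1 2·16=32, #8→F1 10·10=100. Service 1453; fixed 422; total 1875.

Total cost: 1875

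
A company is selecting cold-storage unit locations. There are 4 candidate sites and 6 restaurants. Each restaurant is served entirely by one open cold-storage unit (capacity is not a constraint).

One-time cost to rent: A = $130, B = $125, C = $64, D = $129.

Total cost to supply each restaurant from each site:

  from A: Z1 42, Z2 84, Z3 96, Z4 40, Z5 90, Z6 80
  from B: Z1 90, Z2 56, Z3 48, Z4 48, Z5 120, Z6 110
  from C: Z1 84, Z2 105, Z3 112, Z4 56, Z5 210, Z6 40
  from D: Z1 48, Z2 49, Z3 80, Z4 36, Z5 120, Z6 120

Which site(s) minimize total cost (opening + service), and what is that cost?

Open A only; minimum total cost 562.

For any fixed open set, each restaurant goes to its cheapest open site; total = fixed + service.
{A}: Z1→A 42, Z2→A 84, Z3→A 96, Z4→A 40, Z5→A 90, Z6→A 80. Service 432; fixed 130; total 562.
{C, D}: service 373 + fixed 193 = 566
{D}: service 453 + fixed 129 = 582
{A, B, C, D}: service 305 + fixed 448 = 753
No other subset beats 562.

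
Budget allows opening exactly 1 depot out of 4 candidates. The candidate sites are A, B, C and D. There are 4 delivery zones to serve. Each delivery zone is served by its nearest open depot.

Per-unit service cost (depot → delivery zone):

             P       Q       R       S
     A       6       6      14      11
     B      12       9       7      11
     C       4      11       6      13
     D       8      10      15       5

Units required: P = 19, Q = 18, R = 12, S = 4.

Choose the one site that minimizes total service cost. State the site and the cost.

With exactly 1 open, each delivery zone uses its cheapest among the chosen.
{C}: P→C 4·19=76, Q→C 11·18=198, R→C 6·12=72, S→C 13·4=52. Service cost 398.
{A}: service cost 434
{B}: service cost 518
Among all 4 size-1 choices, {C} is lowest.

Choose C only; total service cost 398.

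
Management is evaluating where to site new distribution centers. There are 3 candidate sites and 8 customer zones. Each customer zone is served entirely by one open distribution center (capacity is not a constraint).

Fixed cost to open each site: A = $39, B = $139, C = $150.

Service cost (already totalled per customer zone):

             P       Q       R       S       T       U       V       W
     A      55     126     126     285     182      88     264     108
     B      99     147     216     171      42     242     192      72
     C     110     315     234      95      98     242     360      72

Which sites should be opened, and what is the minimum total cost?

For any fixed open set, each customer zone goes to its cheapest open site; total = fixed + service.
{A, B}: P→A 55, Q→A 126, R→A 126, S→B 171, T→B 42, U→A 88, V→B 192, W→B 72. Service 872; fixed 178; total 1050.
{A, C}: P→A 55, Q→A 126, R→A 126, S→C 95, T→C 98, U→A 88, V→A 264, W→C 72. Service 924; fixed 189; total 1113.
{A, B, C}: service 796 + fixed 328 = 1124
{A}: P→A 55, Q→A 126, R→A 126, S→A 285, T→A 182, U→A 88, V→A 264, W→A 108. Service 1234; fixed 39; total 1273.
No other subset beats 1050.

Open A and B; minimum total cost 1050.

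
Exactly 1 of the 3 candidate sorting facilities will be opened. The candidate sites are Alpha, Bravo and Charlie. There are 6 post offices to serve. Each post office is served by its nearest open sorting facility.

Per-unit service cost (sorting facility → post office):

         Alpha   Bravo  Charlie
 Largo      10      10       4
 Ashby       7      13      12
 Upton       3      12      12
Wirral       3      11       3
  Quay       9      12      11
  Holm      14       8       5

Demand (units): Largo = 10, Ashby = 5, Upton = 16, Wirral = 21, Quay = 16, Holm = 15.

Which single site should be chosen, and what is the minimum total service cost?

Choose Alpha only; total service cost 600.

With exactly 1 open, each post office uses its cheapest among the chosen.
{Alpha}: Largo→Alpha 10·10=100, Ashby→Alpha 7·5=35, Upton→Alpha 3·16=48, Wirral→Alpha 3·21=63, Quay→Alpha 9·16=144, Holm→Alpha 14·15=210. Service cost 600.
{Charlie}: service cost 606
{Bravo}: service cost 900
Among all 3 size-1 choices, {Alpha} is lowest.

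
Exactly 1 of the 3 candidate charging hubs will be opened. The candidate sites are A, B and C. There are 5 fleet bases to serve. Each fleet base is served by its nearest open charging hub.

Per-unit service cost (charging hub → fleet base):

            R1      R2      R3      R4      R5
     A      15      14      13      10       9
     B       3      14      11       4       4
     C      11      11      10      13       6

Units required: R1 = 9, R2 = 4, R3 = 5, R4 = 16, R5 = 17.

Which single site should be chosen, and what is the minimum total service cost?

Choose B only; total service cost 270.

With exactly 1 open, each fleet base uses its cheapest among the chosen.
{B}: R1→B 3·9=27, R2→B 14·4=56, R3→B 11·5=55, R4→B 4·16=64, R5→B 4·17=68. Service cost 270.
{C}: service cost 503
{A}: service cost 569
Among all 3 size-1 choices, {B} is lowest.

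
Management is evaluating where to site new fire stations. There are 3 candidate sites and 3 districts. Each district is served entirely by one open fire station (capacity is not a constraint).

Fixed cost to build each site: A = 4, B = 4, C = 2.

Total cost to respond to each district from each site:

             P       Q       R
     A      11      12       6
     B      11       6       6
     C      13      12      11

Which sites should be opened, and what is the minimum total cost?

Open B only; minimum total cost 27.

For any fixed open set, each district goes to its cheapest open site; total = fixed + service.
{B}: P→B 11, Q→B 6, R→B 6. Service 23; fixed 4; total 27.
{B, C}: P→B 11, Q→B 6, R→B 6. Service 23; fixed 6; total 29.
{A, B}: service 23 + fixed 8 = 31
{A, B, C}: P→A 11, Q→B 6, R→A 6. Service 23; fixed 10; total 33.
(All 7 nonempty subsets were checked; B only is lowest.)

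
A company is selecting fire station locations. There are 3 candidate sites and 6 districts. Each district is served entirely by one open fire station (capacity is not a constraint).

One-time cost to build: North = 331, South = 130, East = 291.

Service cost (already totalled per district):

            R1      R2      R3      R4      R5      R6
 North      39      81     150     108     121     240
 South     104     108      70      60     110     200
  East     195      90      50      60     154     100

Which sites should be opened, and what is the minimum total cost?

For any fixed open set, each district goes to its cheapest open site; total = fixed + service.
{South}: R1→South 104, R2→South 108, R3→South 70, R4→South 60, R5→South 110, R6→South 200. Service 652; fixed 130; total 782.
{South, East}: service 514 + fixed 421 = 935
{East}: R1→East 195, R2→East 90, R3→East 50, R4→East 60, R5→East 154, R6→East 100. Service 649; fixed 291; total 940.
{North, South, East}: service 440 + fixed 752 = 1192
No other subset beats 782.

Open South only; minimum total cost 782.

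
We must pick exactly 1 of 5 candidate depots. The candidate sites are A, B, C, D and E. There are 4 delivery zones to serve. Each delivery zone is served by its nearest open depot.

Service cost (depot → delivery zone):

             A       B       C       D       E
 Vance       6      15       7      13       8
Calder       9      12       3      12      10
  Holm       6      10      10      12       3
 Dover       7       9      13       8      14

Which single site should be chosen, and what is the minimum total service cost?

With exactly 1 open, each delivery zone uses its cheapest among the chosen.
{A}: Vance→A 6, Calder→A 9, Holm→A 6, Dover→A 7. Service cost 28.
{C}: service cost 33
{E}: service cost 35
Among all 5 size-1 choices, {A} is lowest.

Choose A only; total service cost 28.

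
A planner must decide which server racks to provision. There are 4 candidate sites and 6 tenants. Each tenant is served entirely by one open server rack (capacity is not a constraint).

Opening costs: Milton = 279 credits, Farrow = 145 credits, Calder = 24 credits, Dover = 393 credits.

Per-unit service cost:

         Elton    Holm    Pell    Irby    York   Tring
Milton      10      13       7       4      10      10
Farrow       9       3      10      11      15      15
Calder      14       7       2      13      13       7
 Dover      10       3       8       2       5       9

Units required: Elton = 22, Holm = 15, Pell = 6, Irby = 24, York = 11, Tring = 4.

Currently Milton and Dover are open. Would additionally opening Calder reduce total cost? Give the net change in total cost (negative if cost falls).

Yes — net change −14 (cost falls by 14).

Current service cost with {Milton, Dover}: 446.
Adding Calder: each tenant re-picks its cheapest; new service cost 408, saving 38.
Extra fixed cost: 24. Net change = 24 − 38 = -14.
(Totals: 1118 → 1104.)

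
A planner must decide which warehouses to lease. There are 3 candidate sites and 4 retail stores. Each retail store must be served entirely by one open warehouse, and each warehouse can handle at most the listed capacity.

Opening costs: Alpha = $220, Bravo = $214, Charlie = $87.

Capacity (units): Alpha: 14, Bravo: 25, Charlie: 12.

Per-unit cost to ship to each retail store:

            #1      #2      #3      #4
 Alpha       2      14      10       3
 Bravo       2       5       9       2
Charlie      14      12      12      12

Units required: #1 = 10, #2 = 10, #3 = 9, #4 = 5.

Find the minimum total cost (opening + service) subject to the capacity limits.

Open {Bravo, Charlie}: #1→Bravo 2·10=20, #2→Bravo 5·10=50, #3→Charlie 12·9=108, #4→Bravo 2·5=10.
Loads: Bravo carries 25/25, Charlie carries 9/12. Service 188; fixed 301; total 489.
Next best feasible plan costs 532.

Minimum total cost: 489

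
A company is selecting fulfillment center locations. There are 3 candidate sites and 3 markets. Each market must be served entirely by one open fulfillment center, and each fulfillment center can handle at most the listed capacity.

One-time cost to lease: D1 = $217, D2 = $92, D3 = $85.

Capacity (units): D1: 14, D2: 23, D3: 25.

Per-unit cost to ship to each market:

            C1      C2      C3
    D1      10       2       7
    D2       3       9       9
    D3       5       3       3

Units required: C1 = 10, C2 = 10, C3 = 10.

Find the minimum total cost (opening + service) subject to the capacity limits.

Minimum total cost: 267

Open {D2, D3}: C1→D2 3·10=30, C2→D3 3·10=30, C3→D3 3·10=30.
Loads: D2 carries 10/23, D3 carries 20/25. Service 90; fixed 177; total 267.
Next best feasible plan costs 327.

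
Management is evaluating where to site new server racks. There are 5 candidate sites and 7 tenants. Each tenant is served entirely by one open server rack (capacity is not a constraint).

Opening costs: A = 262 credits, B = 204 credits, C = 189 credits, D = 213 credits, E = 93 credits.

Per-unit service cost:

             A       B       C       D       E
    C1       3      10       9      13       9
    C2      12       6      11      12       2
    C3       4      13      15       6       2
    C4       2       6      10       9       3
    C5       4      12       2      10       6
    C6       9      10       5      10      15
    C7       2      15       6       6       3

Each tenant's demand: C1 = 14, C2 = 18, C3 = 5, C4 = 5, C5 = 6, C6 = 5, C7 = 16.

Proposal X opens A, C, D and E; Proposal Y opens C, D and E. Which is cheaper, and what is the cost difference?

Proposal Y is cheaper by 157.

Proposal X: {A, C, D, E}: C1→A 3·14=42, C2→E 2·18=36, C3→E 2·5=10, C4→A 2·5=10, C5→C 2·6=12, C6→C 5·5=25, C7→A 2·16=32. Service 167; fixed 757; total 924.
Proposal Y: {C, D, E}: C1→C 9·14=126, C2→E 2·18=36, C3→E 2·5=10, C4→E 3·5=15, C5→C 2·6=12, C6→C 5·5=25, C7→E 3·16=48. Service 272; fixed 495; total 767.
Difference: |924 − 767| = 157.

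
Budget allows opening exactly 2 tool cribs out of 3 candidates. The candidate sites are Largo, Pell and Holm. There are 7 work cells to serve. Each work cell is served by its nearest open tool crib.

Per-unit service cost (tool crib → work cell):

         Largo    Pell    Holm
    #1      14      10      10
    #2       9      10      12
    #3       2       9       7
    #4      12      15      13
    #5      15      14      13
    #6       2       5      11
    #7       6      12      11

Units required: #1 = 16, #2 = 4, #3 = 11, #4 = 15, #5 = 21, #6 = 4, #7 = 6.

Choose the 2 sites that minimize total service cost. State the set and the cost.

With exactly 2 open, each work cell uses its cheapest among the chosen.
{Largo, Holm}: #1→Holm 10·16=160, #2→Largo 9·4=36, #3→Largo 2·11=22, #4→Largo 12·15=180, #5→Holm 13·21=273, #6→Largo 2·4=8, #7→Largo 6·6=36. Service cost 715.
{Largo, Pell}: service cost 736
{Pell, Holm}: service cost 831
Among all 3 size-2 choices, {Largo, Holm} is lowest.

Choose Largo and Holm; total service cost 715.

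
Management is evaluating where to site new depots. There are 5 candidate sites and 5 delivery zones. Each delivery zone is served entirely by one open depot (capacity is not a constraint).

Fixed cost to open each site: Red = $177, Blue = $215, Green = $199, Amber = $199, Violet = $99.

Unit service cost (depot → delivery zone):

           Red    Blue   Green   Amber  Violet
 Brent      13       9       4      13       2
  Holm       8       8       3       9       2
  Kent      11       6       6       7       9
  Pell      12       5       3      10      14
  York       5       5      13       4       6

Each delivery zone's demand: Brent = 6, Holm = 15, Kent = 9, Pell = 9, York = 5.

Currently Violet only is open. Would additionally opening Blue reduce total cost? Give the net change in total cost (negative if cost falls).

Current service cost with {Violet}: 279.
Adding Blue: each delivery zone re-picks its cheapest; new service cost 166, saving 113.
Extra fixed cost: 215. Net change = 215 − 113 = 102.
(Totals: 378 → 480.)

No — net change +102 (cost rises by 102).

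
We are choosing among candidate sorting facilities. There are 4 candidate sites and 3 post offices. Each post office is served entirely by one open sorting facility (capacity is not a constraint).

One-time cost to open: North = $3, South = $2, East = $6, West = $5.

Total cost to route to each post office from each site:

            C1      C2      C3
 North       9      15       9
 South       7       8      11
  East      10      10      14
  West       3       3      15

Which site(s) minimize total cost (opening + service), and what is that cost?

For any fixed open set, each post office goes to its cheapest open site; total = fixed + service.
{North, West}: C1→West 3, C2→West 3, C3→North 9. Service 15; fixed 8; total 23.
{South, West}: service 17 + fixed 7 = 24
{North, South, West}: C1→West 3, C2→West 3, C3→North 9. Service 15; fixed 10; total 25.
{North, South, East, West}: C1→West 3, C2→West 3, C3→North 9. Service 15; fixed 16; total 31.
(All 15 nonempty subsets were checked; North and West is lowest.)

Open North and West; minimum total cost 23.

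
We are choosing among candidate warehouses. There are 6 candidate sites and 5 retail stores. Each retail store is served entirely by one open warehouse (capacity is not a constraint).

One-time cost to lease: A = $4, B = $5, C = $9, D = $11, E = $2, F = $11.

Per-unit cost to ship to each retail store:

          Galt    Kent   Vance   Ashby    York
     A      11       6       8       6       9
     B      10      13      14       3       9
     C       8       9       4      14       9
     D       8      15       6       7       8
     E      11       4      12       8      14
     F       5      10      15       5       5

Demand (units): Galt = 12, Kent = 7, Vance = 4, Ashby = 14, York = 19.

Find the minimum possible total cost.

Minimum total cost: 268

For any fixed open set, each retail store goes to its cheapest open site; total = fixed + service.
{B, C, E, F}: Galt→F 5·12=60, Kent→E 4·7=28, Vance→C 4·4=16, Ashby→B 3·14=42, York→F 5·19=95. Service 241; fixed 27; total 268.
{A, B, C, E, F}: service 241 + fixed 31 = 272
{B, D, E, F}: service 249 + fixed 29 = 278
{A, B, C, D, E, F}: service 241 + fixed 42 = 283
No other subset beats 268.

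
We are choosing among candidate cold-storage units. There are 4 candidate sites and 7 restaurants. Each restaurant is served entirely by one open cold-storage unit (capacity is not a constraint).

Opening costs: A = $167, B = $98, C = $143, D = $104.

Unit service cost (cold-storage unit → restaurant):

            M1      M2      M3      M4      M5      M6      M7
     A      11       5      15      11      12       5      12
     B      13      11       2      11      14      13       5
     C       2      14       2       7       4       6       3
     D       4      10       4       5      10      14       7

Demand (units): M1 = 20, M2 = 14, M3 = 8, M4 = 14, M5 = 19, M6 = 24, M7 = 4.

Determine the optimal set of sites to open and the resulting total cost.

For any fixed open set, each restaurant goes to its cheapest open site; total = fixed + service.
{C}: M1→C 2·20=40, M2→C 14·14=196, M3→C 2·8=16, M4→C 7·14=98, M5→C 4·19=76, M6→C 6·24=144, M7→C 3·4=12. Service 582; fixed 143; total 725.
{A, C}: M1→C 2·20=40, M2→A 5·14=70, M3→C 2·8=16, M4→C 7·14=98, M5→C 4·19=76, M6→A 5·24=120, M7→C 3·4=12. Service 432; fixed 310; total 742.
{C, D}: service 498 + fixed 247 = 745
{A, B, C, D}: M1→C 2·20=40, M2→A 5·14=70, M3→B 2·8=16, M4→D 5·14=70, M5→C 4·19=76, M6→A 5·24=120, M7→C 3·4=12. Service 404; fixed 512; total 916.
(All 15 nonempty subsets were checked; C only is lowest.)

Open C only; minimum total cost 725.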